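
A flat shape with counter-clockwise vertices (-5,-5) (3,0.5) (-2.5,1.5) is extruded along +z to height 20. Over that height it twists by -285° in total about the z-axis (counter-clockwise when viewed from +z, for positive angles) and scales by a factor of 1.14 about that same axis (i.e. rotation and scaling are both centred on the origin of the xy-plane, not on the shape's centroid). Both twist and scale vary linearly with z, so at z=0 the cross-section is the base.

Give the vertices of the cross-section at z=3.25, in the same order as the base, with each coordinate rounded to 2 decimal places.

Cross-section at z=3.25: (-7.23,0.17) (2.49,-1.87) (-0.66,2.91)

t = z/height = 3.25/20 = 0.1625
s = 1 + (scale-1)·z/height = 1 + (1.14-1)·3.25/20 = 1.022750
θ = twist·z/height = -285°·3.25/20 = -46.3125° = -0.808306 rad
cos θ = 0.690725, sin θ = -0.723118 (intermediates below are computed at full precision and shown rounded to 5 d.p.)
v1: (-5,-5) → rotate → (-7.06921,0.16197) → ×s → (-7.23004,0.16565) → (-7.23,0.17)
v2: (3,0.5) → rotate → (2.43373,-1.82399) → ×s → (2.48910,-1.86549) → (2.49,-1.87)
v3: (-2.5,1.5) → rotate → (-0.64213,2.84388) → ×s → (-0.65674,2.90858) → (-0.66,2.91)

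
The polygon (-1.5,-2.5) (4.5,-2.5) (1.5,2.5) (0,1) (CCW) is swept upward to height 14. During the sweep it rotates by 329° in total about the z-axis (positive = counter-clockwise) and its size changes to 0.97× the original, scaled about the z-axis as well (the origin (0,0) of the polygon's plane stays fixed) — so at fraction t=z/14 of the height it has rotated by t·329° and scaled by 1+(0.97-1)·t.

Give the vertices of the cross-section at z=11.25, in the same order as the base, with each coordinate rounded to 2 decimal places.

t = z/height = 11.25/14 = 0.803571
s = 1 + (scale-1)·z/height = 1 + (0.97-1)·11.25/14 = 0.975893
θ = twist·z/height = 329°·11.25/14 = 264.3750° = 4.614214 rad
cos θ = -0.098017, sin θ = -0.995185 (intermediates below are computed at full precision and shown rounded to 5 d.p.)
v1: (-1.5,-2.5) → rotate → (-2.34094,1.73782) → ×s → (-2.28450,1.69593) → (-2.28,1.70)
v2: (4.5,-2.5) → rotate → (-2.92904,-4.23329) → ×s → (-2.85843,-4.13124) → (-2.86,-4.13)
v3: (1.5,2.5) → rotate → (2.34094,-1.73782) → ×s → (2.28450,-1.69593) → (2.28,-1.70)
v4: (0,1) → rotate → (0.99518,-0.09802) → ×s → (0.97119,-0.09565) → (0.97,-0.10)

Cross-section at z=11.25: (-2.28,1.70) (-2.86,-4.13) (2.28,-1.70) (0.97,-0.10)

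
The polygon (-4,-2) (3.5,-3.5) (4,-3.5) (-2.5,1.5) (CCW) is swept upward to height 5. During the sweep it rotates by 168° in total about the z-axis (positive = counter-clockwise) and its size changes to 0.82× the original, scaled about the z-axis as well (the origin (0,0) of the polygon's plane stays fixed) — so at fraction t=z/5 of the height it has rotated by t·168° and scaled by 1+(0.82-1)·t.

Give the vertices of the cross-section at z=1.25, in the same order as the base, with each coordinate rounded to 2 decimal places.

Cross-section at z=1.25: (-1.56,-3.98) (4.72,-0.25) (5.08,0.07) (-2.73,-0.53)

t = z/height = 1.25/5 = 0.25
s = 1 + (scale-1)·z/height = 1 + (0.82-1)·1.25/5 = 0.955000
θ = twist·z/height = 168°·1.25/5 = 42.0000° = 0.733038 rad
cos θ = 0.743145, sin θ = 0.669131 (intermediates below are computed at full precision and shown rounded to 5 d.p.)
v1: (-4,-2) → rotate → (-1.63432,-4.16281) → ×s → (-1.56077,-3.97549) → (-1.56,-3.98)
v2: (3.5,-3.5) → rotate → (4.94296,-0.25905) → ×s → (4.72053,-0.24739) → (4.72,-0.25)
v3: (4,-3.5) → rotate → (5.31454,0.07552) → ×s → (5.07538,0.07212) → (5.08,0.07)
v4: (-2.5,1.5) → rotate → (-2.86156,-0.55811) → ×s → (-2.73279,-0.53299) → (-2.73,-0.53)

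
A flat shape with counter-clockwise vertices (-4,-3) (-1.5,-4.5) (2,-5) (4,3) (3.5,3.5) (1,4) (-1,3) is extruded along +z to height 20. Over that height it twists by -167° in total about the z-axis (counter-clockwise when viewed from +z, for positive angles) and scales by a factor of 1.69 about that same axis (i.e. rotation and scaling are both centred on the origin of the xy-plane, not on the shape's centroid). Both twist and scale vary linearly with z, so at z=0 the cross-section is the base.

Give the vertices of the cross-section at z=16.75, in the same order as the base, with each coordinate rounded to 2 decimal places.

t = z/height = 16.75/20 = 0.8375
s = 1 + (scale-1)·z/height = 1 + (1.69-1)·16.75/20 = 1.577875
θ = twist·z/height = -167°·16.75/20 = -139.8625° = -2.441061 rad
cos θ = -0.764500, sin θ = -0.644624 (intermediates below are computed at full precision and shown rounded to 5 d.p.)
v1: (-4,-3) → rotate → (1.12413,4.87200) → ×s → (1.77373,7.68740) → (1.77,7.69)
v2: (-1.5,-4.5) → rotate → (-1.75406,4.40718) → ×s → (-2.76769,6.95399) → (-2.77,6.95)
v3: (2,-5) → rotate → (-4.75212,2.53325) → ×s → (-7.49825,3.99715) → (-7.50,4.00)
v4: (4,3) → rotate → (-1.12413,-4.87200) → ×s → (-1.77373,-7.68740) → (-1.77,-7.69)
v5: (3.5,3.5) → rotate → (-0.41956,-4.93193) → ×s → (-0.66202,-7.78197) → (-0.66,-7.78)
v6: (1,4) → rotate → (1.81400,-3.70262) → ×s → (2.86226,-5.84228) → (2.86,-5.84)
v7: (-1,3) → rotate → (2.69837,-1.64887) → ×s → (4.25769,-2.60172) → (4.26,-2.60)

Cross-section at z=16.75: (1.77,7.69) (-2.77,6.95) (-7.50,4.00) (-1.77,-7.69) (-0.66,-7.78) (2.86,-5.84) (4.26,-2.60)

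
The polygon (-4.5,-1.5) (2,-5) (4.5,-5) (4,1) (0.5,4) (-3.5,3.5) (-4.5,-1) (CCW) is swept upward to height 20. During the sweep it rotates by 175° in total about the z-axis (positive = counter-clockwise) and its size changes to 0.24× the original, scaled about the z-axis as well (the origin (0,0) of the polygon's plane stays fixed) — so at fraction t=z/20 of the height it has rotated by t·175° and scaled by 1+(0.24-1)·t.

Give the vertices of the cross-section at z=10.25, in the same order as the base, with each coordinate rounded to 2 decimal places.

Cross-section at z=10.25: (0.90,-2.75) (3.06,1.20) (3.07,2.73) (-0.60,2.45) (-2.44,0.32) (-2.15,-2.13) (0.60,-2.75)

t = z/height = 10.25/20 = 0.5125
s = 1 + (scale-1)·z/height = 1 + (0.24-1)·10.25/20 = 0.610500
θ = twist·z/height = 175°·10.25/20 = 89.6875° = 1.565342 rad
cos θ = 0.005454, sin θ = 0.999985 (intermediates below are computed at full precision and shown rounded to 5 d.p.)
v1: (-4.5,-1.5) → rotate → (1.47543,-4.50811) → ×s → (0.90075,-2.75220) → (0.90,-2.75)
v2: (2,-5) → rotate → (5.01083,1.97270) → ×s → (3.05911,1.20433) → (3.06,1.20)
v3: (4.5,-5) → rotate → (5.02447,4.47266) → ×s → (3.06744,2.73056) → (3.07,2.73)
v4: (4,1) → rotate → (-0.97817,4.00539) → ×s → (-0.59717,2.44529) → (-0.60,2.45)
v5: (0.5,4) → rotate → (-3.99721,0.52181) → ×s → (-2.44030,0.31856) → (-2.44,0.32)
v6: (-3.5,3.5) → rotate → (-3.51904,-3.48086) → ×s → (-2.14837,-2.12506) → (-2.15,-2.13)
v7: (-4.5,-1) → rotate → (0.97544,-4.50539) → ×s → (0.59551,-2.75054) → (0.60,-2.75)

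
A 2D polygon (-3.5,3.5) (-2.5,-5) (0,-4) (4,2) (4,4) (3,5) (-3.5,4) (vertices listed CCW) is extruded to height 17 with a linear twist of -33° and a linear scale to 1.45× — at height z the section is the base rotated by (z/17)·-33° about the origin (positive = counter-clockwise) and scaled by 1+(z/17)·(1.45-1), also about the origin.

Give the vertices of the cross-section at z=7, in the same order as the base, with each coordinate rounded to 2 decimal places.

Cross-section at z=7: (-3.06,5.01) (-4.27,-5.06) (-1.11,-4.61) (5.17,1.19) (5.72,3.49) (4.85,4.93) (-2.92,5.58)

t = z/height = 7/17 = 0.411765
s = 1 + (scale-1)·z/height = 1 + (1.45-1)·7/17 = 1.185294
θ = twist·z/height = -33°·7/17 = -13.5882° = -0.237159 rad
cos θ = 0.972009, sin θ = -0.234943 (intermediates below are computed at full precision and shown rounded to 5 d.p.)
v1: (-3.5,3.5) → rotate → (-2.57973,4.22433) → ×s → (-3.05774,5.00708) → (-3.06,5.01)
v2: (-2.5,-5) → rotate → (-3.60474,-4.27269) → ×s → (-4.27267,-5.06439) → (-4.27,-5.06)
v3: (0,-4) → rotate → (-0.93977,-3.88804) → ×s → (-1.11390,-4.60847) → (-1.11,-4.61)
v4: (4,2) → rotate → (4.35792,1.00425) → ×s → (5.16542,1.19033) → (5.17,1.19)
v5: (4,4) → rotate → (4.82781,2.94827) → ×s → (5.72237,3.49456) → (5.72,3.49)
v6: (3,5) → rotate → (4.09074,4.15522) → ×s → (4.84873,4.92516) → (4.85,4.93)
v7: (-3.5,4) → rotate → (-2.46226,4.71034) → ×s → (-2.91851,5.58313) → (-2.92,5.58)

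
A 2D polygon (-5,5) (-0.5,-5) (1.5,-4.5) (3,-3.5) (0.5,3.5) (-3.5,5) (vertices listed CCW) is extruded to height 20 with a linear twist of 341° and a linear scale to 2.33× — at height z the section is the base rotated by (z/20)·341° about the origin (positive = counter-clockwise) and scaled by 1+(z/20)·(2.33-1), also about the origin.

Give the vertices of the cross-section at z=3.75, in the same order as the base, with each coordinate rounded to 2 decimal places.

t = z/height = 3.75/20 = 0.1875
s = 1 + (scale-1)·z/height = 1 + (2.33-1)·3.75/20 = 1.249375
θ = twist·z/height = 341°·3.75/20 = 63.9375° = 1.115920 rad
cos θ = 0.439351, sin θ = 0.898315 (intermediates below are computed at full precision and shown rounded to 5 d.p.)
v1: (-5,5) → rotate → (-6.68833,-2.29482) → ×s → (-8.35624,-2.86709) → (-8.36,-2.87)
v2: (-0.5,-5) → rotate → (4.27190,-2.64591) → ×s → (5.33721,-3.30574) → (5.34,-3.31)
v3: (1.5,-4.5) → rotate → (4.70145,-0.62961) → ×s → (5.87387,-0.78662) → (5.87,-0.79)
v4: (3,-3.5) → rotate → (4.46216,1.15722) → ×s → (5.57491,1.44580) → (5.57,1.45)
v5: (0.5,3.5) → rotate → (-2.92443,1.98689) → ×s → (-3.65371,2.48237) → (-3.65,2.48)
v6: (-3.5,5) → rotate → (-6.02931,-0.94735) → ×s → (-7.53286,-1.18359) → (-7.53,-1.18)

Cross-section at z=3.75: (-8.36,-2.87) (5.34,-3.31) (5.87,-0.79) (5.57,1.45) (-3.65,2.48) (-7.53,-1.18)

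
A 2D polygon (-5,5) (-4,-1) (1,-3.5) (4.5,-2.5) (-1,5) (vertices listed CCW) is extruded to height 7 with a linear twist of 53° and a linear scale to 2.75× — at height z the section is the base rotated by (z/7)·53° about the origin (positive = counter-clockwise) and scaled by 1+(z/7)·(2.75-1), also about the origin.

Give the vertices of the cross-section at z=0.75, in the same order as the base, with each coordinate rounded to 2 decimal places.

Cross-section at z=0.75: (-6.50,5.32) (-4.61,-1.65) (1.59,-4.02) (5.61,-2.43) (-1.77,5.79)

t = z/height = 0.75/7 = 0.107143
s = 1 + (scale-1)·z/height = 1 + (2.75-1)·0.75/7 = 1.187500
θ = twist·z/height = 53°·0.75/7 = 5.6786° = 0.099110 rad
cos θ = 0.995093, sin θ = 0.098948 (intermediates below are computed at full precision and shown rounded to 5 d.p.)
v1: (-5,5) → rotate → (-5.47020,4.48073) → ×s → (-6.49586,5.32086) → (-6.50,5.32)
v2: (-4,-1) → rotate → (-3.88142,-1.39088) → ×s → (-4.60919,-1.65167) → (-4.61,-1.65)
v3: (1,-3.5) → rotate → (1.34141,-3.38388) → ×s → (1.59292,-4.01835) → (1.59,-4.02)
v4: (4.5,-2.5) → rotate → (4.72529,-2.04247) → ×s → (5.61128,-2.42543) → (5.61,-2.43)
v5: (-1,5) → rotate → (-1.48983,4.87652) → ×s → (-1.76917,5.79086) → (-1.77,5.79)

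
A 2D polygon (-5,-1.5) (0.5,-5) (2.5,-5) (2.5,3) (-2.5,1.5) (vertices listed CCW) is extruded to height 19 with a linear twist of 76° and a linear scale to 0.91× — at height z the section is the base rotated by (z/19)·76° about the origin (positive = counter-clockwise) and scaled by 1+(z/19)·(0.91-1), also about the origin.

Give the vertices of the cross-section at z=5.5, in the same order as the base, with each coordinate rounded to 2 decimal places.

t = z/height = 5.5/19 = 0.289474
s = 1 + (scale-1)·z/height = 1 + (0.91-1)·5.5/19 = 0.973947
θ = twist·z/height = 76°·5.5/19 = 22.0000° = 0.383972 rad
cos θ = 0.927184, sin θ = 0.374607 (intermediates below are computed at full precision and shown rounded to 5 d.p.)
v1: (-5,-1.5) → rotate → (-4.07401,-3.26381) → ×s → (-3.96787,-3.17878) → (-3.97,-3.18)
v2: (0.5,-5) → rotate → (2.33662,-4.44862) → ×s → (2.27575,-4.33272) → (2.28,-4.33)
v3: (2.5,-5) → rotate → (4.19099,-3.69940) → ×s → (4.08181,-3.60302) → (4.08,-3.60)
v4: (2.5,3) → rotate → (1.19414,3.71807) → ×s → (1.16303,3.62120) → (1.16,3.62)
v5: (-2.5,1.5) → rotate → (-2.87987,0.45426) → ×s → (-2.80484,0.44242) → (-2.80,0.44)

Cross-section at z=5.5: (-3.97,-3.18) (2.28,-4.33) (4.08,-3.60) (1.16,3.62) (-2.80,0.44)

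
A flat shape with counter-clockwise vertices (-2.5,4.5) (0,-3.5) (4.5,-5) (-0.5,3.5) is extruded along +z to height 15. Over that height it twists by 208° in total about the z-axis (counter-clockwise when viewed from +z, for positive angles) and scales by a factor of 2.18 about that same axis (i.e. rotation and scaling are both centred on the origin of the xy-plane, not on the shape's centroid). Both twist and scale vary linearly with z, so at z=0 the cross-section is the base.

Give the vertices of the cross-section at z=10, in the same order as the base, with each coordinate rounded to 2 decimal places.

t = z/height = 10/15 = 0.666667
s = 1 + (scale-1)·z/height = 1 + (2.18-1)·10/15 = 1.786667
θ = twist·z/height = 208°·10/15 = 138.6667° = 2.420190 rad
cos θ = -0.750880, sin θ = 0.660439 (intermediates below are computed at full precision and shown rounded to 5 d.p.)
v1: (-2.5,4.5) → rotate → (-1.09477,-5.03006) → ×s → (-1.95600,-8.98703) → (-1.96,-8.99)
v2: (0,-3.5) → rotate → (2.31154,2.62808) → ×s → (4.12994,4.69550) → (4.13,4.70)
v3: (4.5,-5) → rotate → (-0.07677,6.72637) → ×s → (-0.13716,12.01779) → (-0.14,12.02)
v4: (-0.5,3.5) → rotate → (-1.93610,-2.95830) → ×s → (-3.45916,-5.28549) → (-3.46,-5.29)

Cross-section at z=10: (-1.96,-8.99) (4.13,4.70) (-0.14,12.02) (-3.46,-5.29)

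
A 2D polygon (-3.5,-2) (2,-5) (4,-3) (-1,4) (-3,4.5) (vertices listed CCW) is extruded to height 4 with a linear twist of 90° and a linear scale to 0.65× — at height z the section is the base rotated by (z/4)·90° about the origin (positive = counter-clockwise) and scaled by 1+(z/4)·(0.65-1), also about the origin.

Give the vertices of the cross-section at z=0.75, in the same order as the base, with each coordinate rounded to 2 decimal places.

Cross-section at z=0.75: (-2.59,-2.74) (3.14,-3.93) (4.39,-1.60) (-1.98,3.31) (-3.90,3.21)

t = z/height = 0.75/4 = 0.1875
s = 1 + (scale-1)·z/height = 1 + (0.65-1)·0.75/4 = 0.934375
θ = twist·z/height = 90°·0.75/4 = 16.8750° = 0.294524 rad
cos θ = 0.956940, sin θ = 0.290285 (intermediates below are computed at full precision and shown rounded to 5 d.p.)
v1: (-3.5,-2) → rotate → (-2.76872,-2.92988) → ×s → (-2.58702,-2.73760) → (-2.59,-2.74)
v2: (2,-5) → rotate → (3.36530,-4.20413) → ×s → (3.14446,-3.92824) → (3.14,-3.93)
v3: (4,-3) → rotate → (4.69862,-1.70968) → ×s → (4.39027,-1.59748) → (4.39,-1.60)
v4: (-1,4) → rotate → (-2.11808,3.53748) → ×s → (-1.97908,3.30533) → (-1.98,3.31)
v5: (-3,4.5) → rotate → (-4.17710,3.43538) → ×s → (-3.90298,3.20993) → (-3.90,3.21)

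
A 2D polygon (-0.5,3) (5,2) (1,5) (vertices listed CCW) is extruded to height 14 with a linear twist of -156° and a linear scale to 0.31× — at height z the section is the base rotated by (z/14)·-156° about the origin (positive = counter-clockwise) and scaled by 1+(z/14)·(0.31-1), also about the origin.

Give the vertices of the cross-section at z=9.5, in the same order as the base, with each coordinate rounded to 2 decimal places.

Cross-section at z=9.5: (1.61,-0.18) (0.30,-2.85) (2.41,-1.24)

t = z/height = 9.5/14 = 0.678571
s = 1 + (scale-1)·z/height = 1 + (0.31-1)·9.5/14 = 0.531786
θ = twist·z/height = -156°·9.5/14 = -105.8571° = -1.847556 rad
cos θ = -0.273240, sin θ = -0.961946 (intermediates below are computed at full precision and shown rounded to 5 d.p.)
v1: (-0.5,3) → rotate → (3.02246,-0.33875) → ×s → (1.60730,-0.18014) → (1.61,-0.18)
v2: (5,2) → rotate → (0.55769,-5.35621) → ×s → (0.29657,-2.84836) → (0.30,-2.85)
v3: (1,5) → rotate → (4.53649,-2.32814) → ×s → (2.41244,-1.23807) → (2.41,-1.24)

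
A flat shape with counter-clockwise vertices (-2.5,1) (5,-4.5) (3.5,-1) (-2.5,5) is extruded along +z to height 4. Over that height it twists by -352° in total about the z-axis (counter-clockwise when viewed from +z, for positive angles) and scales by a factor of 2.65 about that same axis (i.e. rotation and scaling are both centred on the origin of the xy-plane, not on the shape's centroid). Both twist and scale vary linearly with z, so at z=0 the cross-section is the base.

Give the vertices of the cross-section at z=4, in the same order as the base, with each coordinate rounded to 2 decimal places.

t = z/height = 4/4 = 1
s = 1 + (scale-1)·z/height = 1 + (2.65-1)·4/4 = 2.650000
θ = twist·z/height = -352°·4/4 = -352.0000° = -6.143559 rad
cos θ = 0.990268, sin θ = 0.139173 (intermediates below are computed at full precision and shown rounded to 5 d.p.)
v1: (-2.5,1) → rotate → (-2.61484,0.64234) → ×s → (-6.92933,1.70219) → (-6.93,1.70)
v2: (5,-4.5) → rotate → (5.57762,-3.76034) → ×s → (14.78069,-9.96490) → (14.78,-9.96)
v3: (3.5,-1) → rotate → (3.60511,-0.50316) → ×s → (9.55355,-1.33338) → (9.55,-1.33)
v4: (-2.5,5) → rotate → (-3.17154,4.60341) → ×s → (-8.40457,12.19903) → (-8.40,12.20)

Cross-section at z=4: (-6.93,1.70) (14.78,-9.96) (9.55,-1.33) (-8.40,12.20)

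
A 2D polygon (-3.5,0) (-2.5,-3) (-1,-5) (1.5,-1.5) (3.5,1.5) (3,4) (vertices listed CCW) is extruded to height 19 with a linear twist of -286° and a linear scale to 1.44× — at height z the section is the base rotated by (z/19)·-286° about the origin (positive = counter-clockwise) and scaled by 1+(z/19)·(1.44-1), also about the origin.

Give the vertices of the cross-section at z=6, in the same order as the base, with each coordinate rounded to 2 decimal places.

Cross-section at z=6: (0.02,3.99) (-3.40,2.87) (-5.69,1.17) (-1.72,-1.70) (1.69,-4.00) (4.54,-3.44)

t = z/height = 6/19 = 0.315789
s = 1 + (scale-1)·z/height = 1 + (1.44-1)·6/19 = 1.138947
θ = twist·z/height = -286°·6/19 = -90.3158° = -1.576308 rad
cos θ = -0.005512, sin θ = -0.999985 (intermediates below are computed at full precision and shown rounded to 5 d.p.)
v1: (-3.5,0) → rotate → (0.01929,3.49995) → ×s → (0.02197,3.98626) → (0.02,3.99)
v2: (-2.5,-3) → rotate → (-2.98618,2.51650) → ×s → (-3.40110,2.86616) → (-3.40,2.87)
v3: (-1,-5) → rotate → (-4.99441,1.02754) → ×s → (-5.68837,1.17032) → (-5.69,1.17)
v4: (1.5,-1.5) → rotate → (-1.50824,-1.49171) → ×s → (-1.71781,-1.69898) → (-1.72,-1.70)
v5: (3.5,1.5) → rotate → (1.48069,-3.50821) → ×s → (1.68642,-3.99567) → (1.69,-4.00)
v6: (3,4) → rotate → (3.98340,-3.02200) → ×s → (4.53689,-3.44190) → (4.54,-3.44)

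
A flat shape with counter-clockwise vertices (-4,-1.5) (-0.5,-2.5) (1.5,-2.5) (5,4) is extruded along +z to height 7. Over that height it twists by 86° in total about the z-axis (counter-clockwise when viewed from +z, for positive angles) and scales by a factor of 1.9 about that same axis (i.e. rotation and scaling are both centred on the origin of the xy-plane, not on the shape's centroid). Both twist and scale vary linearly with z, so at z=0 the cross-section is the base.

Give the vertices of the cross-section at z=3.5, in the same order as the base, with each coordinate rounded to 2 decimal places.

t = z/height = 3.5/7 = 0.5
s = 1 + (scale-1)·z/height = 1 + (1.9-1)·3.5/7 = 1.450000
θ = twist·z/height = 86°·3.5/7 = 43.0000° = 0.750492 rad
cos θ = 0.731354, sin θ = 0.681998 (intermediates below are computed at full precision and shown rounded to 5 d.p.)
v1: (-4,-1.5) → rotate → (-1.90242,-3.82502) → ×s → (-2.75851,-5.54628) → (-2.76,-5.55)
v2: (-0.5,-2.5) → rotate → (1.33932,-2.16938) → ×s → (1.94201,-3.14561) → (1.94,-3.15)
v3: (1.5,-2.5) → rotate → (2.80203,-0.80539) → ×s → (4.06294,-1.16781) → (4.06,-1.17)
v4: (5,4) → rotate → (0.92878,6.33541) → ×s → (1.34672,9.18634) → (1.35,9.19)

Cross-section at z=3.5: (-2.76,-5.55) (1.94,-3.15) (4.06,-1.17) (1.35,9.19)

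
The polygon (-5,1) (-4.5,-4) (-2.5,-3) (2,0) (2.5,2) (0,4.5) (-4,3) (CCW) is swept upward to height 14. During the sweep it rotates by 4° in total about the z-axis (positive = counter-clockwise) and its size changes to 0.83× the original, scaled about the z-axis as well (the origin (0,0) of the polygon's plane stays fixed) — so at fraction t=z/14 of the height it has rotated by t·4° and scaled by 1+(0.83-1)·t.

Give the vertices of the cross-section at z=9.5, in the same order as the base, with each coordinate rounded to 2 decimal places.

Cross-section at z=9.5: (-4.46,0.67) (-3.81,-3.72) (-2.08,-2.76) (1.77,0.08) (2.13,1.87) (-0.19,3.98) (-3.66,2.48)

t = z/height = 9.5/14 = 0.678571
s = 1 + (scale-1)·z/height = 1 + (0.83-1)·9.5/14 = 0.884643
θ = twist·z/height = 4°·9.5/14 = 2.7143° = 0.047373 rad
cos θ = 0.998878, sin θ = 0.047356 (intermediates below are computed at full precision and shown rounded to 5 d.p.)
v1: (-5,1) → rotate → (-5.04175,0.76210) → ×s → (-4.46014,0.67419) → (-4.46,0.67)
v2: (-4.5,-4) → rotate → (-4.30553,-4.20861) → ×s → (-3.80886,-3.72312) → (-3.81,-3.72)
v3: (-2.5,-3) → rotate → (-2.35513,-3.11502) → ×s → (-2.08345,-2.75568) → (-2.08,-2.76)
v4: (2,0) → rotate → (1.99776,0.09471) → ×s → (1.76730,0.08379) → (1.77,0.08)
v5: (2.5,2) → rotate → (2.40248,2.11614) → ×s → (2.12534,1.87203) → (2.13,1.87)
v6: (0,4.5) → rotate → (-0.21310,4.49495) → ×s → (-0.18852,3.97643) → (-0.19,3.98)
v7: (-4,3) → rotate → (-4.13758,2.80721) → ×s → (-3.66028,2.48338) → (-3.66,2.48)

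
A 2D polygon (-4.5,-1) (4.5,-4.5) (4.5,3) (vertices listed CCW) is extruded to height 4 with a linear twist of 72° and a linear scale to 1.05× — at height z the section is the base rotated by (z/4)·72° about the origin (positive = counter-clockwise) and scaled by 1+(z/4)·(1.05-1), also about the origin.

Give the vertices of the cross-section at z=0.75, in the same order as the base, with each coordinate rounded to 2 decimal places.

t = z/height = 0.75/4 = 0.1875
s = 1 + (scale-1)·z/height = 1 + (1.05-1)·0.75/4 = 1.009375
θ = twist·z/height = 72°·0.75/4 = 13.5000° = 0.235619 rad
cos θ = 0.972370, sin θ = 0.233445 (intermediates below are computed at full precision and shown rounded to 5 d.p.)
v1: (-4.5,-1) → rotate → (-4.14222,-2.02287) → ×s → (-4.18105,-2.04184) → (-4.18,-2.04)
v2: (4.5,-4.5) → rotate → (5.42617,-3.32516) → ×s → (5.47704,-3.35633) → (5.48,-3.36)
v3: (4.5,3) → rotate → (3.67533,3.96761) → ×s → (3.70978,4.00481) → (3.71,4.00)

Cross-section at z=0.75: (-4.18,-2.04) (5.48,-3.36) (3.71,4.00)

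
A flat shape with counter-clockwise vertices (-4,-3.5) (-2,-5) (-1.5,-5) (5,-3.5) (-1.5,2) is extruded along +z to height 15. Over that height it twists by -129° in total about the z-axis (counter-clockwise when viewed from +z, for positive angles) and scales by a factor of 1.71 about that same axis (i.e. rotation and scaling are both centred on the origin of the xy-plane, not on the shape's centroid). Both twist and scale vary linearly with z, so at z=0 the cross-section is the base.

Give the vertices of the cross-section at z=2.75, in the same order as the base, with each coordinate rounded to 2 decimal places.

t = z/height = 2.75/15 = 0.183333
s = 1 + (scale-1)·z/height = 1 + (1.71-1)·2.75/15 = 1.130167
θ = twist·z/height = -129°·2.75/15 = -23.6500° = -0.412770 rad
cos θ = 0.916013, sin θ = -0.401149 (intermediates below are computed at full precision and shown rounded to 5 d.p.)
v1: (-4,-3.5) → rotate → (-5.06807,-1.60145) → ×s → (-5.72777,-1.80991) → (-5.73,-1.81)
v2: (-2,-5) → rotate → (-3.83777,-3.77777) → ×s → (-4.33732,-4.26951) → (-4.34,-4.27)
v3: (-1.5,-5) → rotate → (-3.37976,-3.97834) → ×s → (-3.81969,-4.49619) → (-3.82,-4.50)
v4: (5,-3.5) → rotate → (3.17605,-5.21179) → ×s → (3.58946,-5.89019) → (3.59,-5.89)
v5: (-1.5,2) → rotate → (-0.57172,2.43375) → ×s → (-0.64614,2.75054) → (-0.65,2.75)

Cross-section at z=2.75: (-5.73,-1.81) (-4.34,-4.27) (-3.82,-4.50) (3.59,-5.89) (-0.65,2.75)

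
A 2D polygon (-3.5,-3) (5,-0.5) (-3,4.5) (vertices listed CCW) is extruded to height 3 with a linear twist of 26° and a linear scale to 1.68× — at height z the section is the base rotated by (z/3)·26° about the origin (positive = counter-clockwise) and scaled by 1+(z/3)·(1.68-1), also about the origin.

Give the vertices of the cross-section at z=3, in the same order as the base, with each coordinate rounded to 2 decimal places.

t = z/height = 3/3 = 1
s = 1 + (scale-1)·z/height = 1 + (1.68-1)·3/3 = 1.680000
θ = twist·z/height = 26°·3/3 = 26.0000° = 0.453786 rad
cos θ = 0.898794, sin θ = 0.438371 (intermediates below are computed at full precision and shown rounded to 5 d.p.)
v1: (-3.5,-3) → rotate → (-1.83067,-4.23068) → ×s → (-3.07552,-7.10754) → (-3.08,-7.11)
v2: (5,-0.5) → rotate → (4.71316,1.74246) → ×s → (7.91810,2.92733) → (7.92,2.93)
v3: (-3,4.5) → rotate → (-4.66905,2.72946) → ×s → (-7.84401,4.58549) → (-7.84,4.59)

Cross-section at z=3: (-3.08,-7.11) (7.92,2.93) (-7.84,4.59)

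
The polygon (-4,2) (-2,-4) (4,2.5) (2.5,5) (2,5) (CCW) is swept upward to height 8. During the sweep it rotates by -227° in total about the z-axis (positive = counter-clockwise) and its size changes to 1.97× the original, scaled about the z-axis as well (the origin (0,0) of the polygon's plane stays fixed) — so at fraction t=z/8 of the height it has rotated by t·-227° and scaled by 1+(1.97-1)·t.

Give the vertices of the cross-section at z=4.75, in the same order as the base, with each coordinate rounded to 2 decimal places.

Cross-section at z=4.75: (6.68,2.25) (-2.25,6.68) (-1.64,-7.25) (2.82,-8.35) (3.37,-7.79)

t = z/height = 4.75/8 = 0.59375
s = 1 + (scale-1)·z/height = 1 + (1.97-1)·4.75/8 = 1.575938
θ = twist·z/height = -227°·4.75/8 = -134.7813° = -2.352377 rad
cos θ = -0.704402, sin θ = -0.709801 (intermediates below are computed at full precision and shown rounded to 5 d.p.)
v1: (-4,2) → rotate → (4.23721,1.43040) → ×s → (6.67758,2.25422) → (6.68,2.25)
v2: (-2,-4) → rotate → (-1.43040,4.23721) → ×s → (-2.25422,6.67758) → (-2.25,6.68)
v3: (4,2.5) → rotate → (-1.04310,-4.60021) → ×s → (-1.64387,-7.24964) → (-1.64,-7.25)
v4: (2.5,5) → rotate → (1.78800,-5.29651) → ×s → (2.81778,-8.34697) → (2.82,-8.35)
v5: (2,5) → rotate → (2.14020,-4.94161) → ×s → (3.37283,-7.78767) → (3.37,-7.79)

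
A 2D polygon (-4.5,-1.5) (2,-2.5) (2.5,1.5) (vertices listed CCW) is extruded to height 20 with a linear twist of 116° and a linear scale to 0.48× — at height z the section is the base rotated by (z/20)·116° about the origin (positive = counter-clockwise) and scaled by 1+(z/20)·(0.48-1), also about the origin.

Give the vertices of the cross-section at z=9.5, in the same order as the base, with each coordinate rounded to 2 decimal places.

Cross-section at z=9.5: (-1.01,-3.43) (2.41,0.16) (0.15,2.19)

t = z/height = 9.5/20 = 0.475
s = 1 + (scale-1)·z/height = 1 + (0.48-1)·9.5/20 = 0.753000
θ = twist·z/height = 116°·9.5/20 = 55.1000° = 0.961676 rad
cos θ = 0.572146, sin θ = 0.820152 (intermediates below are computed at full precision and shown rounded to 5 d.p.)
v1: (-4.5,-1.5) → rotate → (-1.34443,-4.54890) → ×s → (-1.01235,-3.42532) → (-1.01,-3.43)
v2: (2,-2.5) → rotate → (3.19467,0.20994) → ×s → (2.40559,0.15808) → (2.41,0.16)
v3: (2.5,1.5) → rotate → (0.20014,2.90860) → ×s → (0.15070,2.19017) → (0.15,2.19)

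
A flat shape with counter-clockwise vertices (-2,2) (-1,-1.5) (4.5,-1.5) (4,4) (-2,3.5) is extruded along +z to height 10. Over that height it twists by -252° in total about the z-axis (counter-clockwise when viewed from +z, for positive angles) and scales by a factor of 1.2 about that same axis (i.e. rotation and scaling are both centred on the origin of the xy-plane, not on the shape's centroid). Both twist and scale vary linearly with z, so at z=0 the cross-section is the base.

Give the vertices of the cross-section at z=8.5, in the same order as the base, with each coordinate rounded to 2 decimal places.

Cross-section at z=8.5: (0.62,-3.25) (1.95,0.79) (-3.37,4.41) (-6.50,-1.24) (-0.37,-4.70)

t = z/height = 8.5/10 = 0.85
s = 1 + (scale-1)·z/height = 1 + (1.2-1)·8.5/10 = 1.170000
θ = twist·z/height = -252°·8.5/10 = -214.2000° = -3.738495 rad
cos θ = -0.827081, sin θ = 0.562083 (intermediates below are computed at full precision and shown rounded to 5 d.p.)
v1: (-2,2) → rotate → (0.52999,-2.77833) → ×s → (0.62009,-3.25064) → (0.62,-3.25)
v2: (-1,-1.5) → rotate → (1.67021,0.67854) → ×s → (1.95414,0.79389) → (1.95,0.79)
v3: (4.5,-1.5) → rotate → (-2.87874,3.77000) → ×s → (-3.36812,4.41090) → (-3.37,4.41)
v4: (4,4) → rotate → (-5.55666,-1.05999) → ×s → (-6.50129,-1.24019) → (-6.50,-1.24)
v5: (-2,3.5) → rotate → (-0.31313,-4.01895) → ×s → (-0.36636,-4.70217) → (-0.37,-4.70)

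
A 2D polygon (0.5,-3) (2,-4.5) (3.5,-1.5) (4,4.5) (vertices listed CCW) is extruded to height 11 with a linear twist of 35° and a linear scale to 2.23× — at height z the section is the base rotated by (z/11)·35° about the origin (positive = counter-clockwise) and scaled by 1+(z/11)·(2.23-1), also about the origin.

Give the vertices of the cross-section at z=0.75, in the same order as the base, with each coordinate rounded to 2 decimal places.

t = z/height = 0.75/11 = 0.0681818
s = 1 + (scale-1)·z/height = 1 + (2.23-1)·0.75/11 = 1.083864
θ = twist·z/height = 35°·0.75/11 = 2.3864° = 0.041650 rad
cos θ = 0.999133, sin θ = 0.041638 (intermediates below are computed at full precision and shown rounded to 5 d.p.)
v1: (0.5,-3) → rotate → (0.62448,-2.97658) → ×s → (0.67685,-3.22621) → (0.68,-3.23)
v2: (2,-4.5) → rotate → (2.18564,-4.41282) → ×s → (2.36893,-4.78290) → (2.37,-4.78)
v3: (3.5,-1.5) → rotate → (3.55942,-1.35297) → ×s → (3.85793,-1.46643) → (3.86,-1.47)
v4: (4,4.5) → rotate → (3.80916,4.66265) → ×s → (4.12861,5.05368) → (4.13,5.05)

Cross-section at z=0.75: (0.68,-3.23) (2.37,-4.78) (3.86,-1.47) (4.13,5.05)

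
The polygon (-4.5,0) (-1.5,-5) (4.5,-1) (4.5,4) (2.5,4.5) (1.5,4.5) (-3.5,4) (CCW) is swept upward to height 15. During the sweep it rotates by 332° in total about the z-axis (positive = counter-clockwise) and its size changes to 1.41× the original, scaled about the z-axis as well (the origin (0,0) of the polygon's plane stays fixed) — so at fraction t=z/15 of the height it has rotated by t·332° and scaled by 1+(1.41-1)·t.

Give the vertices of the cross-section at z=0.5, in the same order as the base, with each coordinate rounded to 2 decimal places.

Cross-section at z=0.5: (-4.48,-0.88) (-0.52,-5.27) (4.67,-0.12) (3.70,4.85) (1.61,4.96) (0.62,4.77) (-4.26,3.30)

t = z/height = 0.5/15 = 0.0333333
s = 1 + (scale-1)·z/height = 1 + (1.41-1)·0.5/15 = 1.013667
θ = twist·z/height = 332°·0.5/15 = 11.0667° = 0.193150 rad
cos θ = 0.981405, sin θ = 0.191951 (intermediates below are computed at full precision and shown rounded to 5 d.p.)
v1: (-4.5,0) → rotate → (-4.41632,-0.86378) → ×s → (-4.47668,-0.87558) → (-4.48,-0.88)
v2: (-1.5,-5) → rotate → (-0.51235,-5.19495) → ×s → (-0.51935,-5.26595) → (-0.52,-5.27)
v3: (4.5,-1) → rotate → (4.60827,-0.11762) → ×s → (4.67125,-0.11923) → (4.67,-0.12)
v4: (4.5,4) → rotate → (3.64852,4.78940) → ×s → (3.69838,4.85485) → (3.70,4.85)
v5: (2.5,4.5) → rotate → (1.58973,4.89620) → ×s → (1.61146,4.96311) → (1.61,4.96)
v6: (1.5,4.5) → rotate → (0.60833,4.70425) → ×s → (0.61664,4.76854) → (0.62,4.77)
v7: (-3.5,4) → rotate → (-4.20272,3.25379) → ×s → (-4.26016,3.29826) → (-4.26,3.30)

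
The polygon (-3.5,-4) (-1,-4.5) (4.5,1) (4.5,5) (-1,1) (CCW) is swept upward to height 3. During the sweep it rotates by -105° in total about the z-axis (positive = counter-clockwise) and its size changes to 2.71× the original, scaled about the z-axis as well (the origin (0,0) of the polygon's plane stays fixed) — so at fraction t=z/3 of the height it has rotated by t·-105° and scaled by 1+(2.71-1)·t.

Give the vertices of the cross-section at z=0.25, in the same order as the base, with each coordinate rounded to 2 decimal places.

t = z/height = 0.25/3 = 0.0833333
s = 1 + (scale-1)·z/height = 1 + (2.71-1)·0.25/3 = 1.142500
θ = twist·z/height = -105°·0.25/3 = -8.7500° = -0.152716 rad
cos θ = 0.988362, sin θ = -0.152123 (intermediates below are computed at full precision and shown rounded to 5 d.p.)
v1: (-3.5,-4) → rotate → (-4.06776,-3.42101) → ×s → (-4.64741,-3.90851) → (-4.65,-3.91)
v2: (-1,-4.5) → rotate → (-1.67292,-4.29550) → ×s → (-1.91131,-4.90761) → (-1.91,-4.91)
v3: (4.5,1) → rotate → (4.59975,0.30381) → ×s → (5.25521,0.34710) → (5.26,0.35)
v4: (4.5,5) → rotate → (5.20824,4.25725) → ×s → (5.95042,4.86391) → (5.95,4.86)
v5: (-1,1) → rotate → (-0.83624,1.14048) → ×s → (-0.95540,1.30300) → (-0.96,1.30)

Cross-section at z=0.25: (-4.65,-3.91) (-1.91,-4.91) (5.26,0.35) (5.95,4.86) (-0.96,1.30)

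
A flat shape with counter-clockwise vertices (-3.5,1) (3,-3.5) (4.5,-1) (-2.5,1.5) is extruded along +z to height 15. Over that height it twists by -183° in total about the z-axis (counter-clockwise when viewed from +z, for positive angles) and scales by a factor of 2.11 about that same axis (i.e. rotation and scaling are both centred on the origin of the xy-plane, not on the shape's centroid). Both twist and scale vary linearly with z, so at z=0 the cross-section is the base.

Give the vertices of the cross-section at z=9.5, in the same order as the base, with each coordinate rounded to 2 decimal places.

Cross-section at z=9.5: (4.14,4.62) (-7.59,-1.99) (-4.88,-6.15) (4.16,2.71)

t = z/height = 9.5/15 = 0.633333
s = 1 + (scale-1)·z/height = 1 + (2.11-1)·9.5/15 = 1.703000
θ = twist·z/height = -183°·9.5/15 = -115.9000° = -2.022837 rad
cos θ = -0.436802, sin θ = -0.899558 (intermediates below are computed at full precision and shown rounded to 5 d.p.)
v1: (-3.5,1) → rotate → (2.42836,2.71165) → ×s → (4.13550,4.61794) → (4.14,4.62)
v2: (3,-3.5) → rotate → (-4.45886,-1.16987) → ×s → (-7.59343,-1.99228) → (-7.59,-1.99)
v3: (4.5,-1) → rotate → (-2.86517,-3.61121) → ×s → (-4.87938,-6.14989) → (-4.88,-6.15)
v4: (-2.5,1.5) → rotate → (2.44134,1.59369) → ×s → (4.15760,2.71406) → (4.16,2.71)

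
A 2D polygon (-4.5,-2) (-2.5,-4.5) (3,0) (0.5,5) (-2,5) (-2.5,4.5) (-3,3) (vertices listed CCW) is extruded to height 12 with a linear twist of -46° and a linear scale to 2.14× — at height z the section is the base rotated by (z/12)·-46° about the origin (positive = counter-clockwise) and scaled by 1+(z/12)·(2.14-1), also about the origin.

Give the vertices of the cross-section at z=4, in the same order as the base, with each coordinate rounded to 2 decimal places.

t = z/height = 4/12 = 0.333333
s = 1 + (scale-1)·z/height = 1 + (2.14-1)·4/12 = 1.380000
θ = twist·z/height = -46°·4/12 = -15.3333° = -0.267617 rad
cos θ = 0.964404, sin θ = -0.264434 (intermediates below are computed at full precision and shown rounded to 5 d.p.)
v1: (-4.5,-2) → rotate → (-4.86869,-0.73885) → ×s → (-6.71879,-1.01962) → (-6.72,-1.02)
v2: (-2.5,-4.5) → rotate → (-3.60096,-3.67873) → ×s → (-4.96933,-5.07665) → (-4.97,-5.08)
v3: (3,0) → rotate → (2.89321,-0.79330) → ×s → (3.99263,-1.09476) → (3.99,-1.09)
v4: (0.5,5) → rotate → (1.80437,4.68980) → ×s → (2.49003,6.47193) → (2.49,6.47)
v5: (-2,5) → rotate → (-0.60664,5.35089) → ×s → (-0.83716,7.38422) → (-0.84,7.38)
v6: (-2.5,4.5) → rotate → (-1.22106,5.00090) → ×s → (-1.68506,6.90125) → (-1.69,6.90)
v7: (-3,3) → rotate → (-2.09991,3.68651) → ×s → (-2.89787,5.08739) → (-2.90,5.09)

Cross-section at z=4: (-6.72,-1.02) (-4.97,-5.08) (3.99,-1.09) (2.49,6.47) (-0.84,7.38) (-1.69,6.90) (-2.90,5.09)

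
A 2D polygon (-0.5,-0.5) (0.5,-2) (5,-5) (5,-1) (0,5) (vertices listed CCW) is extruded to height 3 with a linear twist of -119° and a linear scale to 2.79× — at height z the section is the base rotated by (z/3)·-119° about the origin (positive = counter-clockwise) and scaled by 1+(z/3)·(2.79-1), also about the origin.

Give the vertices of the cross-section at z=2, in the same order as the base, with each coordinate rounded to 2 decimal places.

t = z/height = 2/3 = 0.666667
s = 1 + (scale-1)·z/height = 1 + (2.79-1)·2/3 = 2.193333
θ = twist·z/height = -119°·2/3 = -79.3333° = -1.384628 rad
cos θ = 0.185095, sin θ = -0.982721 (intermediates below are computed at full precision and shown rounded to 5 d.p.)
v1: (-0.5,-0.5) → rotate → (-0.58391,0.39881) → ×s → (-1.28070,0.87473) → (-1.28,0.87)
v2: (0.5,-2) → rotate → (-1.87289,-0.86155) → ×s → (-4.10788,-1.88967) → (-4.11,-1.89)
v3: (5,-5) → rotate → (-3.98813,-5.83908) → ×s → (-8.74730,-12.80704) → (-8.75,-12.81)
v4: (5,-1) → rotate → (-0.05725,-5.09870) → ×s → (-0.12556,-11.18314) → (-0.13,-11.18)
v5: (0,5) → rotate → (4.91360,0.92547) → ×s → (10.77717,2.02987) → (10.78,2.03)

Cross-section at z=2: (-1.28,0.87) (-4.11,-1.89) (-8.75,-12.81) (-0.13,-11.18) (10.78,2.03)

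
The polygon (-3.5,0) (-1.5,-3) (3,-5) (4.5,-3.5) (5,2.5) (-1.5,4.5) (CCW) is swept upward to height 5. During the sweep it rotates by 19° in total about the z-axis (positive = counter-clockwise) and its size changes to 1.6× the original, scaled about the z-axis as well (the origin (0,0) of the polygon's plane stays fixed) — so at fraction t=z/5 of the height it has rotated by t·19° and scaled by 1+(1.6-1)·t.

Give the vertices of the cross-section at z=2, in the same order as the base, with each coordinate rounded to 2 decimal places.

t = z/height = 2/5 = 0.4
s = 1 + (scale-1)·z/height = 1 + (1.6-1)·2/5 = 1.240000
θ = twist·z/height = 19°·2/5 = 7.6000° = 0.132645 rad
cos θ = 0.991216, sin θ = 0.132256 (intermediates below are computed at full precision and shown rounded to 5 d.p.)
v1: (-3.5,0) → rotate → (-3.46925,-0.46290) → ×s → (-4.30188,-0.57399) → (-4.30,-0.57)
v2: (-1.5,-3) → rotate → (-1.09005,-3.17203) → ×s → (-1.35167,-3.93332) → (-1.35,-3.93)
v3: (3,-5) → rotate → (3.63493,-4.55931) → ×s → (4.50731,-5.65354) → (4.51,-5.65)
v4: (4.5,-3.5) → rotate → (4.92337,-2.87410) → ×s → (6.10498,-3.56388) → (6.10,-3.56)
v5: (5,2.5) → rotate → (4.62544,3.13932) → ×s → (5.73554,3.89276) → (5.74,3.89)
v6: (-1.5,4.5) → rotate → (-2.08198,4.26209) → ×s → (-2.58165,5.28499) → (-2.58,5.28)

Cross-section at z=2: (-4.30,-0.57) (-1.35,-3.93) (4.51,-5.65) (6.10,-3.56) (5.74,3.89) (-2.58,5.28)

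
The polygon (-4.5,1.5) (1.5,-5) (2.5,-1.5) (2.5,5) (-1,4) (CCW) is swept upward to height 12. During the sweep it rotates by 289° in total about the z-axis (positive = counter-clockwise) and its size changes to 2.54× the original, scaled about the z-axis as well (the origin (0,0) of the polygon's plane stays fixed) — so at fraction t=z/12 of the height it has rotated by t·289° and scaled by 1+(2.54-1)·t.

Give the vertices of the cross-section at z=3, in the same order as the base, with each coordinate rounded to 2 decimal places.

Cross-section at z=3: (-3.88,-5.30) (7.23,-0.13) (3.03,2.66) (-5.54,5.41) (-5.70,0.37)

t = z/height = 3/12 = 0.25
s = 1 + (scale-1)·z/height = 1 + (2.54-1)·3/12 = 1.385000
θ = twist·z/height = 289°·3/12 = 72.2500° = 1.261000 rad
cos θ = 0.304864, sin θ = 0.952396 (intermediates below are computed at full precision and shown rounded to 5 d.p.)
v1: (-4.5,1.5) → rotate → (-2.80048,-3.82848) → ×s → (-3.87867,-5.30245) → (-3.88,-5.30)
v2: (1.5,-5) → rotate → (5.21928,-0.09573) → ×s → (7.22870,-0.13258) → (7.23,-0.13)
v3: (2.5,-1.5) → rotate → (2.19075,1.92369) → ×s → (3.03419,2.66431) → (3.03,2.66)
v4: (2.5,5) → rotate → (-3.99982,3.90531) → ×s → (-5.53975,5.40886) → (-5.54,5.41)
v5: (-1,4) → rotate → (-4.11445,0.26706) → ×s → (-5.69851,0.36988) → (-5.70,0.37)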